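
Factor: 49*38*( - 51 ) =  - 2^1*3^1*7^2* 17^1*19^1 = - 94962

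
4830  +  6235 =11065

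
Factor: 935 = 5^1*11^1*17^1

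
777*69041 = 53644857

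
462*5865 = 2709630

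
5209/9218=5209/9218= 0.57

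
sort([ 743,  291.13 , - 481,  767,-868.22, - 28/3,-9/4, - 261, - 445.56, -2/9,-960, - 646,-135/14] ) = [ - 960, - 868.22, - 646, - 481,- 445.56, - 261, - 135/14 , -28/3, - 9/4, - 2/9,  291.13, 743,  767]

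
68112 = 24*2838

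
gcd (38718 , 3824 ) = 478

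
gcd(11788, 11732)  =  28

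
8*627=5016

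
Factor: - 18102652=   -  2^2* 4525663^1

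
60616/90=30308/45 = 673.51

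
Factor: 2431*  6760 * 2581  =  2^3*5^1*11^1 * 13^3*17^1*29^1*89^1 = 42415018360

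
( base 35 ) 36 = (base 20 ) 5B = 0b1101111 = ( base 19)5g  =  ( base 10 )111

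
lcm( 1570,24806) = 124030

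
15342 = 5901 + 9441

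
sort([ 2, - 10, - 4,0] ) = [ - 10, - 4,0, 2] 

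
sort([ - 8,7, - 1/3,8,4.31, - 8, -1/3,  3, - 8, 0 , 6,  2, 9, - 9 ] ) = [ - 9, - 8, -8,-8, - 1/3, - 1/3 , 0, 2, 3,4.31,6, 7, 8,  9] 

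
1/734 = 1/734= 0.00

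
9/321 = 3/107 = 0.03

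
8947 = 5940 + 3007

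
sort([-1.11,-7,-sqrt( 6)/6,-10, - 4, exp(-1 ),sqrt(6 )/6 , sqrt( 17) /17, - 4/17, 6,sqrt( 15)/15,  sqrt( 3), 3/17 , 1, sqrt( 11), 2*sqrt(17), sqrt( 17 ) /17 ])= [ - 10,-7 , - 4,-1.11,-sqrt (6 ) /6,-4/17, 3/17, sqrt(17 )/17, sqrt( 17 )/17, sqrt (15 ) /15, exp(-1 ),sqrt( 6 )/6, 1, sqrt(3 ), sqrt(11), 6, 2*sqrt( 17 )]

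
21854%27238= 21854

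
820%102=4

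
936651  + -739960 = 196691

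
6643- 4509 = 2134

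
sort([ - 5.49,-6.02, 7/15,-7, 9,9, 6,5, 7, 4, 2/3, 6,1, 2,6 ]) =[ - 7, - 6.02,  -  5.49,7/15, 2/3, 1, 2,4, 5,6, 6,6,7,9,9 ] 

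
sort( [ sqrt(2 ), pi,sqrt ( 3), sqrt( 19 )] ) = [sqrt( 2 ),sqrt( 3 ),pi,sqrt( 19 )] 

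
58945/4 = 14736 + 1/4 = 14736.25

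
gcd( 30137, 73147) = 1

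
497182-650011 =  - 152829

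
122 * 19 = 2318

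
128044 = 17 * 7532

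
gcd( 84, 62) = 2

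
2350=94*25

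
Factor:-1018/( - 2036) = 1/2 = 2^( -1 )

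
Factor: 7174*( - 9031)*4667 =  - 302367434798 = - 2^1*11^1*13^1*  17^1 *211^1*359^1*821^1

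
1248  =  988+260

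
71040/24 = 2960 = 2960.00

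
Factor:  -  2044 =- 2^2*7^1*73^1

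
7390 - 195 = 7195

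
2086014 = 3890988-1804974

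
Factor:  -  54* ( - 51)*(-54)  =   - 2^2 * 3^7*17^1 = - 148716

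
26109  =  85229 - 59120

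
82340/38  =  41170/19 = 2166.84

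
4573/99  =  4573/99  =  46.19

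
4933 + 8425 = 13358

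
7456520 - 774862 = 6681658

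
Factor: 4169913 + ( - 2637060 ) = 1532853 = 3^2*7^1 * 29^1*839^1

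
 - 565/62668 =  - 565/62668 = -0.01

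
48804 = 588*83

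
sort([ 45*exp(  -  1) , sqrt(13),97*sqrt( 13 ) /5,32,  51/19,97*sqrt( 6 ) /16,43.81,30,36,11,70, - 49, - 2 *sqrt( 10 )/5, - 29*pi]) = [ -29*pi, - 49, - 2*sqrt ( 10) /5,51/19,sqrt(13),11,  97 * sqrt( 6 )/16, 45 * exp(  -  1 ),30, 32,36,43.81,  97*sqrt( 13 )/5,70]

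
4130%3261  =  869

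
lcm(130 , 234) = 1170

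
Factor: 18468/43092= 3/7 = 3^1*7^( - 1) 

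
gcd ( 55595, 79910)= 5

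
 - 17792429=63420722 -81213151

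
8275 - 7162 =1113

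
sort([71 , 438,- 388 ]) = [ - 388,  71, 438 ] 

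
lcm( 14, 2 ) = 14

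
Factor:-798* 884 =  - 2^3*3^1  *7^1 * 13^1*17^1*19^1 = - 705432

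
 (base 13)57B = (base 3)1022002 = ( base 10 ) 947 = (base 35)r2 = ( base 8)1663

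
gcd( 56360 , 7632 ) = 8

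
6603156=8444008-1840852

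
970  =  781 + 189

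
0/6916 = 0 = 0.00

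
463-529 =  - 66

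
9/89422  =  9/89422= 0.00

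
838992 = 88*9534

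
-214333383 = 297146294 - 511479677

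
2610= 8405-5795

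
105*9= 945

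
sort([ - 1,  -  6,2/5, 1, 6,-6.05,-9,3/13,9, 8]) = [ - 9, - 6.05, -6, - 1 , 3/13,2/5, 1, 6 , 8, 9]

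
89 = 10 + 79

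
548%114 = 92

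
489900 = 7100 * 69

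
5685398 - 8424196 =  - 2738798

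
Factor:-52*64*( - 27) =89856  =  2^8*3^3*13^1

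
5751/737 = 5751/737 = 7.80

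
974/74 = 13 + 6/37 = 13.16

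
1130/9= 125 + 5/9  =  125.56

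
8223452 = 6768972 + 1454480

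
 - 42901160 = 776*(-55285)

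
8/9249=8/9249= 0.00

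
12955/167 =77 +96/167= 77.57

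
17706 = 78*227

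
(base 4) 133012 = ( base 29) 2ai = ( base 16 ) 7C6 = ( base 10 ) 1990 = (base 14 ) a22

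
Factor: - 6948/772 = -9 = -3^2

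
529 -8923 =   -  8394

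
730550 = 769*950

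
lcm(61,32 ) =1952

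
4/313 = 4/313 = 0.01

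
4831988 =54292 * 89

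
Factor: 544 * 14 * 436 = 2^8* 7^1 * 17^1*109^1 = 3320576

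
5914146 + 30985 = 5945131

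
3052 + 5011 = 8063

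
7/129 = 7/129 = 0.05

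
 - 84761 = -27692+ - 57069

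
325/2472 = 325/2472 = 0.13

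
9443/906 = 10 + 383/906=10.42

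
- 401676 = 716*( - 561)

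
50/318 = 25/159 = 0.16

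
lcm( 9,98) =882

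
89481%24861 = 14898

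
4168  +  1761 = 5929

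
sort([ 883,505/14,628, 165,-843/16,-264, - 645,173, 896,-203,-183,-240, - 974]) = [  -  974, - 645,-264,-240,-203, - 183,-843/16  ,  505/14,165,  173,628,883, 896] 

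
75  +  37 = 112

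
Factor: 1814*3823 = 6934922= 2^1*907^1*3823^1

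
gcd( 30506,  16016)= 14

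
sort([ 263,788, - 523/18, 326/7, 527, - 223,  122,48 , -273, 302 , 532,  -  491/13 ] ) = [ -273, - 223, - 491/13, - 523/18, 326/7,48,122,263,302,527,  532, 788 ] 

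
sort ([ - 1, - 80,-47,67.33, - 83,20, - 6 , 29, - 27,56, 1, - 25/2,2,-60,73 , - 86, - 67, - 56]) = [- 86,  -  83, - 80 , - 67,-60, - 56 , - 47 , - 27, - 25/2, -6, - 1,1 , 2,20, 29 , 56, 67.33, 73]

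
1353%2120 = 1353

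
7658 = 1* 7658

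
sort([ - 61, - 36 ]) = [ - 61, - 36] 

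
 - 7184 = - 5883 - 1301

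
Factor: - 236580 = -2^2*  3^1*5^1*3943^1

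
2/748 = 1/374 = 0.00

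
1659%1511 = 148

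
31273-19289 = 11984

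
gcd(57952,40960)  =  32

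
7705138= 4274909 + 3430229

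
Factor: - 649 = - 11^1*59^1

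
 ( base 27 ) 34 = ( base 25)3A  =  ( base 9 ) 104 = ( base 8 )125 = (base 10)85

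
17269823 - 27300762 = -10030939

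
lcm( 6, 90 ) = 90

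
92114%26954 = 11252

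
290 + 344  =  634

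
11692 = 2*5846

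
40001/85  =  2353/5  =  470.60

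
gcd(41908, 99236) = 4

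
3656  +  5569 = 9225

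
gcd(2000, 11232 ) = 16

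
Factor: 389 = 389^1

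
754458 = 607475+146983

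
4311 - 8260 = -3949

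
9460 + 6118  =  15578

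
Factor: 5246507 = 7^1 *23^1*32587^1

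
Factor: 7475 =5^2*13^1*23^1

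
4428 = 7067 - 2639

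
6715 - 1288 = 5427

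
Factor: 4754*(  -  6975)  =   - 33159150 = - 2^1*3^2*5^2*31^1*2377^1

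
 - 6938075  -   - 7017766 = 79691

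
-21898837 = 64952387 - 86851224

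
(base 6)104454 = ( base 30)9NS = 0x2272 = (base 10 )8818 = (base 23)gf9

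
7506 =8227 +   -  721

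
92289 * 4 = 369156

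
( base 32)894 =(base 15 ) 27a9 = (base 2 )10000100100100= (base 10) 8484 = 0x2124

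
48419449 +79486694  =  127906143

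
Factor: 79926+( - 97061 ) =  - 17135 = - 5^1*23^1*149^1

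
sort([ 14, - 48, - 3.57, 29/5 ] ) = [ - 48, - 3.57,  29/5 , 14 ]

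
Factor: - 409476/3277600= -2^( - 3 )*3^1 *5^(-2)*17^( - 1 )*241^( - 1)*34123^1= - 102369/819400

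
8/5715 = 8/5715 = 0.00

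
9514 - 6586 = 2928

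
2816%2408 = 408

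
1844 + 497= 2341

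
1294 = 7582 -6288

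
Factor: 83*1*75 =6225  =  3^1*5^2*83^1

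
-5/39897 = -5/39897 = -0.00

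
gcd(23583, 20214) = 3369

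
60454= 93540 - 33086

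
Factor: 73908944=2^4*4619309^1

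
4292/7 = 613 + 1/7 = 613.14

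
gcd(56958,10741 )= 1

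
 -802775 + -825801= -1628576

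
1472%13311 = 1472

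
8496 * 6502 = 55240992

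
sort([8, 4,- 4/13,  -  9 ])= [ - 9,  -  4/13,4,8 ]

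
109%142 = 109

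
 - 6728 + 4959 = -1769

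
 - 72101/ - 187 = 385 + 106/187= 385.57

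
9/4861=9/4861 = 0.00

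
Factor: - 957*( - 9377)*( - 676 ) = - 6066281364  =  - 2^2*3^1*11^1 * 13^2*29^1* 9377^1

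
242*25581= 6190602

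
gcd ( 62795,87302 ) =1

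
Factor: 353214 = 2^1*3^3*31^1*211^1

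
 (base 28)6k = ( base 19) 9h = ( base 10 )188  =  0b10111100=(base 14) D6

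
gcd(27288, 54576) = 27288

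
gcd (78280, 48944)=152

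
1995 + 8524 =10519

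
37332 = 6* 6222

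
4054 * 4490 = 18202460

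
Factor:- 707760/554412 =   -  60/47 = - 2^2*3^1*5^1*47^( - 1)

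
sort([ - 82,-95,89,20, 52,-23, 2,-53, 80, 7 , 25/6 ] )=[-95,  -  82, - 53 ,-23,2, 25/6,7, 20, 52, 80 , 89 ] 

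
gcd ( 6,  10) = 2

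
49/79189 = 49/79189 =0.00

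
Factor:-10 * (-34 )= 2^2*5^1*17^1  =  340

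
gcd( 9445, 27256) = 1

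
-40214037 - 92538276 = -132752313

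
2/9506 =1/4753= 0.00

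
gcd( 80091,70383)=2427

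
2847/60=47  +  9/20 = 47.45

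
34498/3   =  34498/3= 11499.33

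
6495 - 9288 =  - 2793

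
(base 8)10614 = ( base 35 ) 3nc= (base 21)a3j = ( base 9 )6141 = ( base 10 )4492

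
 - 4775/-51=93 + 32/51 = 93.63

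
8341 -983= 7358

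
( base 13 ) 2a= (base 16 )24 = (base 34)12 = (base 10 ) 36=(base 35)11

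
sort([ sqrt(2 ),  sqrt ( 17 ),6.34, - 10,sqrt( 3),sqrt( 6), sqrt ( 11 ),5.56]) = [  -  10,sqrt(2) , sqrt(3 ), sqrt(6 ),sqrt( 11 ) , sqrt(17 ),5.56, 6.34 ] 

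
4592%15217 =4592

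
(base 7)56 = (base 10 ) 41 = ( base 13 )32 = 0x29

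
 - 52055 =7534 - 59589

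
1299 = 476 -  - 823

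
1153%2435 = 1153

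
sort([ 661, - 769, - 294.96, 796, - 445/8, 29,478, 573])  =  [ - 769,-294.96, - 445/8,29,478, 573,  661,  796]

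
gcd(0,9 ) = 9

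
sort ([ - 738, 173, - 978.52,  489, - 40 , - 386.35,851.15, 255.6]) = [ - 978.52, - 738, - 386.35, - 40,173 , 255.6,489,851.15 ]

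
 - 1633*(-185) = 302105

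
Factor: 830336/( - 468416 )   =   - 2^1* 499^1*563^ ( - 1) = - 998/563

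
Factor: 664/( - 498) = - 4/3 = -2^2 *3^ ( - 1) 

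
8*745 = 5960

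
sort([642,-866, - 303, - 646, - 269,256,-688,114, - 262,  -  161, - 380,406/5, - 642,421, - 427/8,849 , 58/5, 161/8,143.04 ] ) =[-866,  -  688, - 646,  -  642, - 380,-303, - 269,-262, - 161, - 427/8  ,  58/5, 161/8,  406/5,114 , 143.04,256,421,642,849 ]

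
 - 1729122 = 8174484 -9903606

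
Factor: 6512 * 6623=43128976 = 2^4*11^1*37^2*179^1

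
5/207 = 5/207 = 0.02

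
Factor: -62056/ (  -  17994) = 2^2*3^(-1)*2999^( - 1)*7757^1 = 31028/8997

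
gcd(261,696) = 87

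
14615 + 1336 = 15951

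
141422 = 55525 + 85897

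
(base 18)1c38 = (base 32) 9hm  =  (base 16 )2636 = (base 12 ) 57b2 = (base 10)9782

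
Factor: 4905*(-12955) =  - 3^2*5^2 *109^1*2591^1 = -63544275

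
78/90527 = 78/90527= 0.00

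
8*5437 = 43496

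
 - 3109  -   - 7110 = 4001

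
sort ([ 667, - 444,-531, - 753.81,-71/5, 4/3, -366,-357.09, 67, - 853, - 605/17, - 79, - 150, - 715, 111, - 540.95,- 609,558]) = [ - 853 , - 753.81,- 715, - 609, - 540.95, - 531, - 444, - 366, - 357.09,- 150, - 79,  -  605/17, - 71/5, 4/3,67, 111,558, 667] 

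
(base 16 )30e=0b1100001110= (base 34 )N0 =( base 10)782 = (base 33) NN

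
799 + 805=1604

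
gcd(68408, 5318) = 2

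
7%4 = 3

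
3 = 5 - 2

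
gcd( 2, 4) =2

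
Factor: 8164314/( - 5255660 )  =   - 2^ ( - 1 ) * 3^5*5^( - 1 )*107^1*157^1*262783^(-1)= - 4082157/2627830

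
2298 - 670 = 1628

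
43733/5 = 43733/5 =8746.60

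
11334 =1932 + 9402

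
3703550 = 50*74071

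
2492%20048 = 2492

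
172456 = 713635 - 541179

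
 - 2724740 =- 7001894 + 4277154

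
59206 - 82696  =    -  23490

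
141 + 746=887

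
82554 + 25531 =108085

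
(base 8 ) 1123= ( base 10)595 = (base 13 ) 36A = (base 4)21103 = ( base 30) JP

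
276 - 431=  - 155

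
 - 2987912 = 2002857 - 4990769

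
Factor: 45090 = 2^1*3^3*5^1*167^1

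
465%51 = 6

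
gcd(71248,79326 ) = 2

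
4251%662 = 279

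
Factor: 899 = 29^1*31^1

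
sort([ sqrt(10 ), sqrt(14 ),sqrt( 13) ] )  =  [ sqrt( 10 ), sqrt( 13 ), sqrt(14)] 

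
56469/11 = 56469/11 = 5133.55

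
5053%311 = 77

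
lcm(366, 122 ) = 366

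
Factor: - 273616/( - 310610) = 2^3 * 5^(- 1) * 7^2*89^( - 1) = 392/445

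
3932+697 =4629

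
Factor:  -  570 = -2^1*3^1 * 5^1*19^1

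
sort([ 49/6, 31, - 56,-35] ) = [- 56, - 35, 49/6,31]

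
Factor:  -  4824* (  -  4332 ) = 2^5*3^3*19^2*67^1 = 20897568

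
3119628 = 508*6141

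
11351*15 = 170265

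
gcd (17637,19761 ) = 3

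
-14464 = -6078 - 8386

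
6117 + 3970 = 10087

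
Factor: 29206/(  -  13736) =-859/404 = -2^ ( - 2)  *  101^ ( - 1)*859^1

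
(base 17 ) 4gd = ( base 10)1441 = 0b10110100001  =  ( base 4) 112201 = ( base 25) 27G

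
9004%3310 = 2384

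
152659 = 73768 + 78891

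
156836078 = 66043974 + 90792104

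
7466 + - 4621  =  2845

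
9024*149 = 1344576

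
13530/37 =13530/37 = 365.68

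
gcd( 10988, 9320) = 4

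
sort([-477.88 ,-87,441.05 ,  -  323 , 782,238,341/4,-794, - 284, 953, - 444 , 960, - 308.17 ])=[ - 794, - 477.88, - 444,-323, - 308.17, - 284, - 87,341/4, 238,441.05,782,953 , 960]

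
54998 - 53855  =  1143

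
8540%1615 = 465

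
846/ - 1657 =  - 846/1657 = - 0.51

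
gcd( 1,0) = 1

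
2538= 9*282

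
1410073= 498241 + 911832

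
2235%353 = 117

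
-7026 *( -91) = 639366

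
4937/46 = 4937/46 = 107.33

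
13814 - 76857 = - 63043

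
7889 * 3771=29749419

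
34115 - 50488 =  - 16373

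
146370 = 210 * 697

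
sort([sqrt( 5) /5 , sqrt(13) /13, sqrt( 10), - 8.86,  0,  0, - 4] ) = [ - 8.86, - 4,0,0, sqrt(13) /13, sqrt( 5) /5, sqrt (10) ]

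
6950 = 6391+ 559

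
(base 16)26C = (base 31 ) K0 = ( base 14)324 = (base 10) 620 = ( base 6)2512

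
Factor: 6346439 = 11^1*576949^1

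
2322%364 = 138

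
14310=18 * 795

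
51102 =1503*34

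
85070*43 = 3658010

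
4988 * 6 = 29928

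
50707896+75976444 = 126684340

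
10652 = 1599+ 9053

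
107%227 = 107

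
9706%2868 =1102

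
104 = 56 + 48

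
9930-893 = 9037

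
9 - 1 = 8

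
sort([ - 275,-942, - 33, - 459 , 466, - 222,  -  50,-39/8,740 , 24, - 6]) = [-942, - 459, - 275, - 222, - 50, - 33, - 6,  -  39/8,24,466, 740]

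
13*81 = 1053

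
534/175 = 3+ 9/175 = 3.05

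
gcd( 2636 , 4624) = 4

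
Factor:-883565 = -5^1*176713^1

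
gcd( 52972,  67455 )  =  1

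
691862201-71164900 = 620697301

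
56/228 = 14/57 = 0.25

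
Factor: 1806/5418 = 3^( - 1) = 1/3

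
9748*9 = 87732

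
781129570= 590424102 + 190705468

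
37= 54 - 17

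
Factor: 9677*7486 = 72442022 = 2^1*19^1*197^1 * 9677^1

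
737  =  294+443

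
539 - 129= 410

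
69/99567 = 1/1443 = 0.00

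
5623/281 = 20 + 3/281  =  20.01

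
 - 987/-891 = 1 + 32/297=   1.11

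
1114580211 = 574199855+540380356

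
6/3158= 3/1579 = 0.00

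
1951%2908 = 1951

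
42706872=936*45627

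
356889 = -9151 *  (-39)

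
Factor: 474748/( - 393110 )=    - 2^1*5^( -1)*19^( - 1)*2069^( - 1)*118687^1=- 237374/196555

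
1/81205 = 1/81205 = 0.00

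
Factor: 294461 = 294461^1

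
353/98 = 353/98  =  3.60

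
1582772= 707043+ 875729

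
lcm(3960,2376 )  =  11880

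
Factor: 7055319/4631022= 2^( - 1) *3^(-1)*11^( -1)*19^(-1 ) *23^1 * 1231^( - 1)*102251^1=2351773/1543674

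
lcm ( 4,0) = 0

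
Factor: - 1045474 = - 2^1*522737^1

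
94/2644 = 47/1322 = 0.04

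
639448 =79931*8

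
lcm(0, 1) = 0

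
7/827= 7/827 = 0.01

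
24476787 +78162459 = 102639246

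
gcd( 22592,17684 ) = 4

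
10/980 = 1/98 = 0.01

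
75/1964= 75/1964 = 0.04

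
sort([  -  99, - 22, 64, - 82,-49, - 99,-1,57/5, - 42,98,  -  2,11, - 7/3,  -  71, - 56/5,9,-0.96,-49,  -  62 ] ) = [ - 99, - 99,-82,-71, - 62,-49, - 49 , - 42 ,  -  22, - 56/5,-7/3,-2, - 1,-0.96, 9, 11 , 57/5,64,  98]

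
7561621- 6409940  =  1151681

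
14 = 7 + 7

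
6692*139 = 930188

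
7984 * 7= 55888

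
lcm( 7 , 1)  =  7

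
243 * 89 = 21627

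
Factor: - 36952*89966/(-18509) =2^4*31^1 *83^( - 1) * 149^1*223^( - 1 )*44983^1 =3324423632/18509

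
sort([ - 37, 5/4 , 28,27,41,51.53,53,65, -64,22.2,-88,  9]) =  [ - 88,- 64 , - 37,5/4 , 9,22.2,27,28,41, 51.53,53 , 65]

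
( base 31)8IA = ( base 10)8256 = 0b10000001000000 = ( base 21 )IF3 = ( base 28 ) aeo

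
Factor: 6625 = 5^3*53^1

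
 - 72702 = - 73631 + 929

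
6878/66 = 3439/33 = 104.21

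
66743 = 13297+53446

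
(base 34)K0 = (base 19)1gf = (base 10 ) 680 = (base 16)2A8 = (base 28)O8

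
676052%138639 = 121496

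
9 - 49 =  - 40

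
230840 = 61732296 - 61501456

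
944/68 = 236/17 = 13.88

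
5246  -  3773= 1473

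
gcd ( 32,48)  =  16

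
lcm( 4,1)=4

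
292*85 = 24820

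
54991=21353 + 33638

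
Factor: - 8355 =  - 3^1* 5^1*557^1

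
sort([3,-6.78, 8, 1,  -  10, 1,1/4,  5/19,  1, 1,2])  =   [ - 10, - 6.78 , 1/4,  5/19, 1, 1 , 1 , 1,2,3, 8 ] 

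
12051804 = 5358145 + 6693659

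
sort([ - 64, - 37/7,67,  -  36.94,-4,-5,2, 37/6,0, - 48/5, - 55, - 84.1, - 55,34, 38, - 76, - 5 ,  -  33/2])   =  [-84.1  ,  -  76,-64, - 55, - 55, - 36.94, - 33/2 , - 48/5, -37/7, - 5, -5,  -  4,0, 2,  37/6,34,38 , 67]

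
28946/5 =28946/5 = 5789.20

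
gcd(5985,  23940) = 5985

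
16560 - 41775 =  - 25215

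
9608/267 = 9608/267=35.99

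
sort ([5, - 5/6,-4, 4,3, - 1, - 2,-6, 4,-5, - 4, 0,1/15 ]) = [ - 6,-5, - 4,  -  4, - 2, - 1, - 5/6, 0,1/15,3,4,4,5] 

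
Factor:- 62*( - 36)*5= 11160=2^3*3^2*5^1*31^1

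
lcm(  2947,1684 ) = 11788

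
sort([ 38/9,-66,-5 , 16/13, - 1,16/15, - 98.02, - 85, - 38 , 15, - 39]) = [ - 98.02, - 85, - 66, - 39, - 38 , - 5, - 1 , 16/15,16/13,38/9,15]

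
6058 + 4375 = 10433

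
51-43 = 8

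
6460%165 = 25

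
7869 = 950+6919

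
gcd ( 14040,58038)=6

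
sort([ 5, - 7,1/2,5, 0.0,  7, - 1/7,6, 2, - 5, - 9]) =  [ - 9,  -  7, - 5 , - 1/7,0.0, 1/2, 2, 5,5,6,7]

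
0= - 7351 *0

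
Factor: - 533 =  -  13^1*41^1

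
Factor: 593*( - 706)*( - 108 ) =2^3*3^3*353^1*593^1 = 45215064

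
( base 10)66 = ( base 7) 123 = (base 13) 51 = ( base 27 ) 2c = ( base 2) 1000010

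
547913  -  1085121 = -537208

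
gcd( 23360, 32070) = 10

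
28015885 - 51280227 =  - 23264342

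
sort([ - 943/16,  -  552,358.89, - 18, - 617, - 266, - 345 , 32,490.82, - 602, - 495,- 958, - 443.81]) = [ - 958,  -  617, - 602, - 552,-495 , - 443.81, - 345,- 266, - 943/16, - 18, 32,358.89,490.82]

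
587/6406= 587/6406 = 0.09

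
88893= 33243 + 55650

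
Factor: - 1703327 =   -  47^1*36241^1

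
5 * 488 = 2440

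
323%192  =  131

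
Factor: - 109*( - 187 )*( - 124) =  -2^2 * 11^1 *17^1*31^1*109^1 = - 2527492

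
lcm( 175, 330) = 11550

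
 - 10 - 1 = -11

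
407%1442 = 407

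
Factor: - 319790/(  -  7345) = 2^1 *13^( - 1 )*283^1 = 566/13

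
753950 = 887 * 850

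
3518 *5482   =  19285676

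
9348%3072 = 132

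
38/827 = 38/827 = 0.05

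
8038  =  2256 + 5782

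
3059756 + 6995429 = 10055185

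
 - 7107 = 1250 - 8357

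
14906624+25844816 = 40751440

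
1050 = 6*175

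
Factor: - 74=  - 2^1*37^1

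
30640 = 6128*5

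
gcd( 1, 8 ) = 1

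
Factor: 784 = 2^4 * 7^2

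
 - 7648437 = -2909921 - 4738516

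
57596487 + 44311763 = 101908250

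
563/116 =4 + 99/116 =4.85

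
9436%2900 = 736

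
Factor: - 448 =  -2^6*7^1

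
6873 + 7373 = 14246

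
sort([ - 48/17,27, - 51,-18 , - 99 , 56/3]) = [ - 99, - 51,-18, - 48/17,56/3, 27] 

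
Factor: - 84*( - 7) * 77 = 2^2 * 3^1 * 7^3*11^1 = 45276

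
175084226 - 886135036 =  - 711050810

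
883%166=53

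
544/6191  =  544/6191 = 0.09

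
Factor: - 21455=  -  5^1*7^1*613^1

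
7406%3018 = 1370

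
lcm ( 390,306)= 19890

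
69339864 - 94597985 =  - 25258121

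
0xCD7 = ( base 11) 2519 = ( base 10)3287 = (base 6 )23115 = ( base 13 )165b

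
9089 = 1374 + 7715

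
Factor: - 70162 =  - 2^1*35081^1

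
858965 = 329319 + 529646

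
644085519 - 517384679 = 126700840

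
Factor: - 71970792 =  - 2^3 * 3^1*17^1*419^1 *421^1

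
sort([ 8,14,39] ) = [8,14,39] 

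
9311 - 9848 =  - 537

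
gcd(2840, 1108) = 4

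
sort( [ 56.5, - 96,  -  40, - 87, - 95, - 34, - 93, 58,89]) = [ - 96, - 95, - 93,-87, - 40 , - 34 , 56.5, 58,89]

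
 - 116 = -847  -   - 731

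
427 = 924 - 497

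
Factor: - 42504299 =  - 23^1*1848013^1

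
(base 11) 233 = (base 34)86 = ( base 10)278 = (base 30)98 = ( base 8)426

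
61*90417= 5515437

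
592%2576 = 592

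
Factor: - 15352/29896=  - 19/37 = -  19^1*37^( - 1 )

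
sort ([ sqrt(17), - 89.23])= [  -  89.23 , sqrt( 17)]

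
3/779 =3/779 = 0.00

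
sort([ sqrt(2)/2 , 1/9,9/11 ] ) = [1/9,sqrt(2) /2,  9/11] 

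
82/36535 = 82/36535 = 0.00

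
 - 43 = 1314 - 1357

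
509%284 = 225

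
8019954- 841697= 7178257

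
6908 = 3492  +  3416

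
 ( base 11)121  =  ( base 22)6c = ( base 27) 59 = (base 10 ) 144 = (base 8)220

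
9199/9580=9199/9580 = 0.96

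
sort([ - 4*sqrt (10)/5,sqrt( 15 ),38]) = [ - 4*sqrt ( 10) /5,sqrt( 15), 38 ] 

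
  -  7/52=-7/52 = -0.13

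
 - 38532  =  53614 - 92146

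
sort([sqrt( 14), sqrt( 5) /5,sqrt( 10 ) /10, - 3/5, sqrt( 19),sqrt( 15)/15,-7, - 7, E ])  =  [ - 7 ,-7 ,-3/5,sqrt( 15)/15,sqrt( 10) /10 , sqrt(5)/5 , E,sqrt(14),  sqrt( 19)]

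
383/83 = 4 + 51/83  =  4.61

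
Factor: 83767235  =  5^1*293^1*57179^1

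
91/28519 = 91/28519 = 0.00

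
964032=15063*64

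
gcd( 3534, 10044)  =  186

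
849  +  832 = 1681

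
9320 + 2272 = 11592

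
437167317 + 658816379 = 1095983696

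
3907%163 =158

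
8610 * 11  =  94710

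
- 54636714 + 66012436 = 11375722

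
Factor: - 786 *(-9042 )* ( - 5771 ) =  - 2^2*3^2*11^1*29^1*131^1*137^1*199^1 = - 41014566252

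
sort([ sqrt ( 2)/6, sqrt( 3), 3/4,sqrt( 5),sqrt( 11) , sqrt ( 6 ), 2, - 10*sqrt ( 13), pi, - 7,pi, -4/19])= [ - 10 * sqrt(13), - 7, - 4/19 , sqrt( 2) /6,3/4,  sqrt(3 ),2, sqrt( 5 ),  sqrt ( 6), pi,pi, sqrt ( 11 ) ]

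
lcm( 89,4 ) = 356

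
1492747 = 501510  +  991237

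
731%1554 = 731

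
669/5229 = 223/1743 = 0.13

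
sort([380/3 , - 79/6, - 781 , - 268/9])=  [ - 781,-268/9, - 79/6, 380/3 ]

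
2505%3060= 2505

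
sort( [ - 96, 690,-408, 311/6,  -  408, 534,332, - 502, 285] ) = [ - 502, - 408,  -  408, - 96, 311/6, 285, 332, 534 , 690]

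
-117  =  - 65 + - 52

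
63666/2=31833= 31833.00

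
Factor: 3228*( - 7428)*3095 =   -  74210622480  =  - 2^4*3^2*5^1*269^1*619^2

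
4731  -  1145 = 3586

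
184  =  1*184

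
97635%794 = 767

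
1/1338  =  1/1338 = 0.00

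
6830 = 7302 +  - 472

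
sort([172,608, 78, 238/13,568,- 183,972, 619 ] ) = [-183 , 238/13,  78,172,568 , 608,619,972 ]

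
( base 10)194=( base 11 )167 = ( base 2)11000010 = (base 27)75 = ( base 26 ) 7c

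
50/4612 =25/2306 = 0.01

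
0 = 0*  15864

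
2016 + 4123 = 6139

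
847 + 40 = 887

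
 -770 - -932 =162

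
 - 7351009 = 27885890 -35236899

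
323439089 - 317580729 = 5858360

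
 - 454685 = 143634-598319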